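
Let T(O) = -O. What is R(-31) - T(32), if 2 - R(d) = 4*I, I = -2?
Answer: 42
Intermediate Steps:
R(d) = 10 (R(d) = 2 - 4*(-2) = 2 - 1*(-8) = 2 + 8 = 10)
R(-31) - T(32) = 10 - (-1)*32 = 10 - 1*(-32) = 10 + 32 = 42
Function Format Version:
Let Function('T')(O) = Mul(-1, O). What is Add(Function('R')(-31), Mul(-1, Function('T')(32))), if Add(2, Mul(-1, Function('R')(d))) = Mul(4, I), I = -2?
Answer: 42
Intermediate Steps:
Function('R')(d) = 10 (Function('R')(d) = Add(2, Mul(-1, Mul(4, -2))) = Add(2, Mul(-1, -8)) = Add(2, 8) = 10)
Add(Function('R')(-31), Mul(-1, Function('T')(32))) = Add(10, Mul(-1, Mul(-1, 32))) = Add(10, Mul(-1, -32)) = Add(10, 32) = 42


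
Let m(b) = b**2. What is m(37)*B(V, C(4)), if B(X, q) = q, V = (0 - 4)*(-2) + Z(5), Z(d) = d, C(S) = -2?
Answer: -2738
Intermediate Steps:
V = 13 (V = (0 - 4)*(-2) + 5 = -4*(-2) + 5 = 8 + 5 = 13)
m(37)*B(V, C(4)) = 37**2*(-2) = 1369*(-2) = -2738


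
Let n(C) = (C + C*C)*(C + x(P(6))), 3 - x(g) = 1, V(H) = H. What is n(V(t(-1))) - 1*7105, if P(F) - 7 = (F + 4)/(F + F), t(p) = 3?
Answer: -7045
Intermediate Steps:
P(F) = 7 + (4 + F)/(2*F) (P(F) = 7 + (F + 4)/(F + F) = 7 + (4 + F)/((2*F)) = 7 + (4 + F)*(1/(2*F)) = 7 + (4 + F)/(2*F))
x(g) = 2 (x(g) = 3 - 1*1 = 3 - 1 = 2)
n(C) = (2 + C)*(C + C²) (n(C) = (C + C*C)*(C + 2) = (C + C²)*(2 + C) = (2 + C)*(C + C²))
n(V(t(-1))) - 1*7105 = 3*(2 + 3² + 3*3) - 1*7105 = 3*(2 + 9 + 9) - 7105 = 3*20 - 7105 = 60 - 7105 = -7045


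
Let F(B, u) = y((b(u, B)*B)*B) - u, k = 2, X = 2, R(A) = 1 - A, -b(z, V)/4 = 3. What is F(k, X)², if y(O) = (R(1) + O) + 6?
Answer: 1936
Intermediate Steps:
b(z, V) = -12 (b(z, V) = -4*3 = -12)
y(O) = 6 + O (y(O) = ((1 - 1*1) + O) + 6 = ((1 - 1) + O) + 6 = (0 + O) + 6 = O + 6 = 6 + O)
F(B, u) = 6 - u - 12*B² (F(B, u) = (6 + (-12*B)*B) - u = (6 - 12*B²) - u = 6 - u - 12*B²)
F(k, X)² = (6 - 1*2 - 12*2²)² = (6 - 2 - 12*4)² = (6 - 2 - 48)² = (-44)² = 1936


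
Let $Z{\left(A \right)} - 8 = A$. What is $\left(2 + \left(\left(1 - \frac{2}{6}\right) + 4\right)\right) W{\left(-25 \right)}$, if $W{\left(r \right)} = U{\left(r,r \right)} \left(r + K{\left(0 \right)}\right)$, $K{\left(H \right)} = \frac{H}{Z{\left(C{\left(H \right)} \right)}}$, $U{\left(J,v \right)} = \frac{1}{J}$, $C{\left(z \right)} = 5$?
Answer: $\frac{20}{3} \approx 6.6667$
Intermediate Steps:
$Z{\left(A \right)} = 8 + A$
$K{\left(H \right)} = \frac{H}{13}$ ($K{\left(H \right)} = \frac{H}{8 + 5} = \frac{H}{13}$)
$W{\left(r \right)} = 1$ ($W{\left(r \right)} = \frac{r + \frac{1}{13} \cdot 0}{r} = \frac{r + 0}{r} = \frac{r}{r} = 1$)
$\left(2 + \left(\left(1 - \frac{2}{6}\right) + 4\right)\right) W{\left(-25 \right)} = \left(2 + \left(\left(1 - \frac{2}{6}\right) + 4\right)\right) 1 = \left(2 + \left(\left(1 - 2 \cdot \frac{1}{6}\right) + 4\right)\right) 1 = \left(2 + \left(\left(1 - \frac{1}{3}\right) + 4\right)\right) 1 = \left(2 + \left(\frac{2}{3} + 4\right)\right) 1 = \left(2 + \frac{14}{3}\right) 1 = \frac{20}{3} \cdot 1 = \frac{20}{3}$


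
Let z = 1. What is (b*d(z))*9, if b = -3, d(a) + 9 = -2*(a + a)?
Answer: 351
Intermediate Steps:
d(a) = -9 - 4*a (d(a) = -9 - 2*(a + a) = -9 - 4*a)
(b*d(z))*9 = -3*(-9 - 4*1)*9 = -3*(-9 - 4)*9 = -3*(-13)*9 = 39*9 = 351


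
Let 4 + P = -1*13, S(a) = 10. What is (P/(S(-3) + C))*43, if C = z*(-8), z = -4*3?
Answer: -731/106 ≈ -6.8962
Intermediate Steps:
z = -12
P = -17 (P = -4 - 1*13 = -4 - 13 = -17)
C = 96 (C = -12*(-8) = 96)
(P/(S(-3) + C))*43 = -17/(10 + 96)*43 = -17/106*43 = -731/106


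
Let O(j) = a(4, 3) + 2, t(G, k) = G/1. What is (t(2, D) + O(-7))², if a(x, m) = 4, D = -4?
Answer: 64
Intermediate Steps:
t(G, k) = G (t(G, k) = G*1 = G)
O(j) = 6 (O(j) = 4 + 2 = 6)
(t(2, D) + O(-7))² = (2 + 6)² = 8² = 64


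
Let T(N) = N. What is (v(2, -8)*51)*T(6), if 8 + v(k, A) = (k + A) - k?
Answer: -4896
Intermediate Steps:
v(k, A) = -8 + A (v(k, A) = -8 + ((k + A) - k) = -8 + ((A + k) - k) = -8 + A)
(v(2, -8)*51)*T(6) = ((-8 - 8)*51)*6 = -16*51*6 = -816*6 = -4896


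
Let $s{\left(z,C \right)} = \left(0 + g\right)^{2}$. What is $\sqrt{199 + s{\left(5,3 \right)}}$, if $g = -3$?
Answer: $4 \sqrt{13} \approx 14.422$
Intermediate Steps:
$s{\left(z,C \right)} = 9$ ($s{\left(z,C \right)} = \left(0 - 3\right)^{2} = \left(-3\right)^{2} = 9$)
$\sqrt{199 + s{\left(5,3 \right)}} = \sqrt{199 + 9} = \sqrt{208} = 4 \sqrt{13}$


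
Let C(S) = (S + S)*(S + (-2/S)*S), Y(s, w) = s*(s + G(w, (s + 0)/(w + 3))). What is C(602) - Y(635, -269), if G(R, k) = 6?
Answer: 315365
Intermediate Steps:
Y(s, w) = s*(6 + s) (Y(s, w) = s*(s + 6) = s*(6 + s))
C(S) = 2*S*(-2 + S) (C(S) = (2*S)*(S - 2) = (2*S)*(-2 + S) = 2*S*(-2 + S))
C(602) - Y(635, -269) = 2*602*(-2 + 602) - 635*(6 + 635) = 2*602*600 - 635*641 = 722400 - 1*407035 = 722400 - 407035 = 315365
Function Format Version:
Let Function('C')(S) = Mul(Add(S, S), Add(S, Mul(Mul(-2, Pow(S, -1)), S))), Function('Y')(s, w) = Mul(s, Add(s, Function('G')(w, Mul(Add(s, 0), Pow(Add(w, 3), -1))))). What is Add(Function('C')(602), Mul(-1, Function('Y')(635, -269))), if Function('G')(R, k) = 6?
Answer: 315365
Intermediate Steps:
Function('Y')(s, w) = Mul(s, Add(6, s)) (Function('Y')(s, w) = Mul(s, Add(s, 6)) = Mul(s, Add(6, s)))
Function('C')(S) = Mul(2, S, Add(-2, S)) (Function('C')(S) = Mul(Mul(2, S), Add(S, -2)) = Mul(Mul(2, S), Add(-2, S)) = Mul(2, S, Add(-2, S)))
Add(Function('C')(602), Mul(-1, Function('Y')(635, -269))) = Add(Mul(2, 602, Add(-2, 602)), Mul(-1, Mul(635, Add(6, 635)))) = Add(Mul(2, 602, 600), Mul(-1, Mul(635, 641))) = Add(722400, Mul(-1, 407035)) = Add(722400, -407035) = 315365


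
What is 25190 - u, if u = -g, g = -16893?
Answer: 8297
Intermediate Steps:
u = 16893 (u = -1*(-16893) = 16893)
25190 - u = 25190 - 1*16893 = 25190 - 16893 = 8297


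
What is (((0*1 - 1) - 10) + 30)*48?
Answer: 912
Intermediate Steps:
(((0*1 - 1) - 10) + 30)*48 = (((0 - 1) - 10) + 30)*48 = ((-1 - 10) + 30)*48 = (-11 + 30)*48 = 19*48 = 912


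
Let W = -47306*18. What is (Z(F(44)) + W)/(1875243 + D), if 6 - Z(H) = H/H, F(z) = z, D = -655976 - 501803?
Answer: -851503/717464 ≈ -1.1868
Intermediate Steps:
D = -1157779
Z(H) = 5 (Z(H) = 6 - H/H = 6 - 1*1 = 6 - 1 = 5)
W = -851508
(Z(F(44)) + W)/(1875243 + D) = (5 - 851508)/(1875243 - 1157779) = -851503/717464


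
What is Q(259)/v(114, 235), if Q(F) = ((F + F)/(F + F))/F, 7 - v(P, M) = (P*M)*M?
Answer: -1/1630571537 ≈ -6.1328e-10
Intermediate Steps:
v(P, M) = 7 - P*M² (v(P, M) = 7 - P*M*M = 7 - M*P*M = 7 - P*M²)
Q(F) = 1/F (Q(F) = ((2*F)/((2*F)))/F = ((2*F)*(1/(2*F)))/F = 1/F)
Q(259)/v(114, 235) = 1/(259*(7 - 1*114*235²)) = 1/(259*(7 - 1*114*55225)) = 1/(259*(7 - 6295650)) = (1/259)/(-6295643) = (1/259)*(-1/6295643) = -1/1630571537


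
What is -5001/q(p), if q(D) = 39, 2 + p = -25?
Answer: -1667/13 ≈ -128.23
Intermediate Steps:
p = -27 (p = -2 - 25 = -27)
-5001/q(p) = -5001/39 = -5001*1/39 = -1667/13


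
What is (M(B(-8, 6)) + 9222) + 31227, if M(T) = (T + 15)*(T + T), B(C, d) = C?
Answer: 40337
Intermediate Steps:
M(T) = 2*T*(15 + T) (M(T) = (15 + T)*(2*T) = 2*T*(15 + T))
(M(B(-8, 6)) + 9222) + 31227 = (2*(-8)*(15 - 8) + 9222) + 31227 = (2*(-8)*7 + 9222) + 31227 = (-112 + 9222) + 31227 = 9110 + 31227 = 40337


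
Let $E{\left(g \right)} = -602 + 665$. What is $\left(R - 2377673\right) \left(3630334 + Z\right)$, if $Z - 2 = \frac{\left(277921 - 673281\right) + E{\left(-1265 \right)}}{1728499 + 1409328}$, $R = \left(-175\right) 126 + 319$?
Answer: $- \frac{3904641280698421900}{448261} \approx -8.7106 \cdot 10^{12}$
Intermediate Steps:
$E{\left(g \right)} = 63$
$R = -21731$ ($R = -22050 + 319 = -21731$)
$Z = \frac{840051}{448261}$ ($Z = 2 + \frac{\left(277921 - 673281\right) + 63}{1728499 + 1409328} = 2 + \frac{-395360 + 63}{3137827} = 2 - \frac{56471}{448261} = \frac{840051}{448261} \approx 1.874$)
$\left(R - 2377673\right) \left(3630334 + Z\right) = \left(-21731 - 2377673\right) \left(3630334 + \frac{840051}{448261}\right) = \left(-2399404\right) \frac{1627337989225}{448261} = - \frac{3904641280698421900}{448261}$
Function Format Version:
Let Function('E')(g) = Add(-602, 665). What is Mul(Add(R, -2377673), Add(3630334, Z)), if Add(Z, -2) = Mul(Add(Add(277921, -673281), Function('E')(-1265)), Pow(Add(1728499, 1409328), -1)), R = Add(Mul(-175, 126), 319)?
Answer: Rational(-3904641280698421900, 448261) ≈ -8.7106e+12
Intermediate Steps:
Function('E')(g) = 63
R = -21731 (R = Add(-22050, 319) = -21731)
Z = Rational(840051, 448261) (Z = Add(2, Mul(Add(Add(277921, -673281), 63), Pow(Add(1728499, 1409328), -1))) = Add(2, Mul(Add(-395360, 63), Pow(3137827, -1))) = Add(2, Mul(-395297, Rational(1, 3137827))) = Add(2, Rational(-56471, 448261)) = Rational(840051, 448261) ≈ 1.8740)
Mul(Add(R, -2377673), Add(3630334, Z)) = Mul(Add(-21731, -2377673), Add(3630334, Rational(840051, 448261))) = Mul(-2399404, Rational(1627337989225, 448261)) = Rational(-3904641280698421900, 448261)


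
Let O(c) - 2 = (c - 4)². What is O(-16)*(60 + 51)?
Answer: 44622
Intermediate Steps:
O(c) = 2 + (-4 + c)² (O(c) = 2 + (c - 4)² = 2 + (-4 + c)²)
O(-16)*(60 + 51) = (2 + (-4 - 16)²)*(60 + 51) = (2 + (-20)²)*111 = (2 + 400)*111 = 402*111 = 44622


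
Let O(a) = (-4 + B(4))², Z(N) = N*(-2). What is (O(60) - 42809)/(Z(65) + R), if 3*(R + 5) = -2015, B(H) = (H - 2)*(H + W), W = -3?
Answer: 25683/484 ≈ 53.064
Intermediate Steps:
B(H) = (-3 + H)*(-2 + H) (B(H) = (H - 2)*(H - 3) = (-2 + H)*(-3 + H) = (-3 + H)*(-2 + H))
Z(N) = -2*N
R = -2030/3 (R = -5 + (⅓)*(-2015) = -5 - 2015/3 = -2030/3 ≈ -676.67)
O(a) = 4 (O(a) = (-4 + (6 + 4² - 5*4))² = (-4 + (6 + 16 - 20))² = (-4 + 2)² = (-2)² = 4)
(O(60) - 42809)/(Z(65) + R) = (4 - 42809)/(-2*65 - 2030/3) = -42805/(-130 - 2030/3) = -42805/(-2420/3) = -42805*(-3/2420) = 25683/484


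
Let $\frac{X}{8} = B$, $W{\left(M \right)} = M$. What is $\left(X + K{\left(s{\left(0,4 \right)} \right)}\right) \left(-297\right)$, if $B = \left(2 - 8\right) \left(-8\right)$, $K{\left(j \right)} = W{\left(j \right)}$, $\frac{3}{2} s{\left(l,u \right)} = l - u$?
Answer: $-113256$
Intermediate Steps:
$s{\left(l,u \right)} = - \frac{2 u}{3} + \frac{2 l}{3}$ ($s{\left(l,u \right)} = \frac{2 \left(l - u\right)}{3} = - \frac{2 u}{3} + \frac{2 l}{3}$)
$K{\left(j \right)} = j$
$B = 48$ ($B = \left(-6\right) \left(-8\right) = 48$)
$X = 384$ ($X = 8 \cdot 48 = 384$)
$\left(X + K{\left(s{\left(0,4 \right)} \right)}\right) \left(-297\right) = \left(384 + \left(\left(- \frac{2}{3}\right) 4 + \frac{2}{3} \cdot 0\right)\right) \left(-297\right) = \left(384 + \left(- \frac{8}{3} + 0\right)\right) \left(-297\right) = \left(384 - \frac{8}{3}\right) \left(-297\right) = \frac{1144}{3} \left(-297\right) = -113256$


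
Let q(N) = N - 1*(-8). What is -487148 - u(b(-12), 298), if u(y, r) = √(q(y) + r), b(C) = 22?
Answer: -487148 - 2*√82 ≈ -4.8717e+5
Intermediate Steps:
q(N) = 8 + N (q(N) = N + 8 = 8 + N)
u(y, r) = √(8 + r + y) (u(y, r) = √((8 + y) + r) = √(8 + r + y))
-487148 - u(b(-12), 298) = -487148 - √(8 + 298 + 22) = -487148 - √328 = -487148 - 2*√82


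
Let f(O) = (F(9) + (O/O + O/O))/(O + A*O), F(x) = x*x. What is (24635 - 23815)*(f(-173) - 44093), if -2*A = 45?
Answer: -268966282020/7439 ≈ -3.6156e+7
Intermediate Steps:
A = -45/2 (A = -1/2*45 = -45/2 ≈ -22.500)
F(x) = x**2
f(O) = -166/(43*O) (f(O) = (9**2 + (O/O + O/O))/(O - 45*O/2) = (81 + (1 + 1))/((-43*O/2)) = (81 + 2)*(-2/(43*O)) = 83*(-2/(43*O)) = -166/(43*O))
(24635 - 23815)*(f(-173) - 44093) = (24635 - 23815)*(-166/43/(-173) - 44093) = 820*(-166/43*(-1/173) - 44093) = 820*(166/7439 - 44093) = 820*(-328007661/7439) = -268966282020/7439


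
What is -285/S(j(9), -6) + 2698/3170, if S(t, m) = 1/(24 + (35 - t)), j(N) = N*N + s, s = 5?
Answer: 12197924/1585 ≈ 7695.9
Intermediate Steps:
j(N) = 5 + N² (j(N) = N*N + 5 = N² + 5 = 5 + N²)
S(t, m) = 1/(59 - t)
-285/S(j(9), -6) + 2698/3170 = -285/((-1/(-59 + (5 + 9²)))) + 2698/3170 = -285/((-1/(-59 + (5 + 81)))) + 2698*(1/3170) = -285/((-1/(-59 + 86))) + 1349/1585 = -285/((-1/27)) + 1349/1585 = -285/((-1*1/27)) + 1349/1585 = -285/(-1/27) + 1349/1585 = -285*(-27) + 1349/1585 = 7695 + 1349/1585 = 12197924/1585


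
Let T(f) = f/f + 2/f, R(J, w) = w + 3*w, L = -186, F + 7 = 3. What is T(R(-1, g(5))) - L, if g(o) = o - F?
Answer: 3367/18 ≈ 187.06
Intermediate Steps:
F = -4 (F = -7 + 3 = -4)
g(o) = 4 + o (g(o) = o - 1*(-4) = o + 4 = 4 + o)
R(J, w) = 4*w
T(f) = 1 + 2/f
T(R(-1, g(5))) - L = (2 + 4*(4 + 5))/((4*(4 + 5))) - 1*(-186) = (2 + 4*9)/((4*9)) + 186 = (2 + 36)/36 + 186 = (1/36)*38 + 186 = 19/18 + 186 = 3367/18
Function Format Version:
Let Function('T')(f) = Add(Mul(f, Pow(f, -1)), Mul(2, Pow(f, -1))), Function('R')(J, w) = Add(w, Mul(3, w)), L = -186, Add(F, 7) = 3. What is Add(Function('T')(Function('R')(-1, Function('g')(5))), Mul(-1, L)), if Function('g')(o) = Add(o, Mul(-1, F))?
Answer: Rational(3367, 18) ≈ 187.06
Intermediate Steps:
F = -4 (F = Add(-7, 3) = -4)
Function('g')(o) = Add(4, o) (Function('g')(o) = Add(o, Mul(-1, -4)) = Add(o, 4) = Add(4, o))
Function('R')(J, w) = Mul(4, w)
Function('T')(f) = Add(1, Mul(2, Pow(f, -1)))
Add(Function('T')(Function('R')(-1, Function('g')(5))), Mul(-1, L)) = Add(Mul(Pow(Mul(4, Add(4, 5)), -1), Add(2, Mul(4, Add(4, 5)))), Mul(-1, -186)) = Add(Mul(Pow(Mul(4, 9), -1), Add(2, Mul(4, 9))), 186) = Add(Mul(Pow(36, -1), Add(2, 36)), 186) = Add(Mul(Rational(1, 36), 38), 186) = Add(Rational(19, 18), 186) = Rational(3367, 18)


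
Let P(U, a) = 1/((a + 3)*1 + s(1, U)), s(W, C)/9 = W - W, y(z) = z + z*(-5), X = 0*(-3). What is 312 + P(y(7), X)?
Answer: 937/3 ≈ 312.33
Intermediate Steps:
X = 0
y(z) = -4*z (y(z) = z - 5*z = -4*z)
s(W, C) = 0 (s(W, C) = 9*(W - W) = 9*0 = 0)
P(U, a) = 1/(3 + a) (P(U, a) = 1/((a + 3)*1 + 0) = 1/((3 + a)*1 + 0) = 1/((3 + a) + 0) = 1/(3 + a))
312 + P(y(7), X) = 312 + 1/(3 + 0) = 312 + 1/3 = 937/3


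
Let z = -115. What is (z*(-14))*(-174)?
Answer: -280140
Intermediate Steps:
(z*(-14))*(-174) = -115*(-14)*(-174) = 1610*(-174) = -280140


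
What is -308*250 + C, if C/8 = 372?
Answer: -74024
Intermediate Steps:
C = 2976 (C = 8*372 = 2976)
-308*250 + C = -308*250 + 2976 = -77000 + 2976 = -74024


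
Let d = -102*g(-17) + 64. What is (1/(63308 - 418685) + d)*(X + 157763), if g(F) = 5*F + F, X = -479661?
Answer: -1197488383253630/355377 ≈ -3.3696e+9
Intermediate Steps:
g(F) = 6*F
d = 10468 (d = -612*(-17) + 64 = -102*(-102) + 64 = 10404 + 64 = 10468)
(1/(63308 - 418685) + d)*(X + 157763) = (1/(63308 - 418685) + 10468)*(-479661 + 157763) = (1/(-355377) + 10468)*(-321898) = (-1/355377 + 10468)*(-321898) = (3720086435/355377)*(-321898) = -1197488383253630/355377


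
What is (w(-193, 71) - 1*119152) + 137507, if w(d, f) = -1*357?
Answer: 17998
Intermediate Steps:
w(d, f) = -357
(w(-193, 71) - 1*119152) + 137507 = (-357 - 1*119152) + 137507 = (-357 - 119152) + 137507 = -119509 + 137507 = 17998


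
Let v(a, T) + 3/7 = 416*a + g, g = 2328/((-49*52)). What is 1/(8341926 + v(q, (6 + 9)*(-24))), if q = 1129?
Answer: 637/5612981975 ≈ 1.1349e-7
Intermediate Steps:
g = -582/637 (g = 2328/(-2548) = 2328*(-1/2548) = -582/637 ≈ -0.91366)
v(a, T) = -855/637 + 416*a (v(a, T) = -3/7 + (416*a - 582/637) = -3/7 + (-582/637 + 416*a) = -855/637 + 416*a)
1/(8341926 + v(q, (6 + 9)*(-24))) = 1/(8341926 + (-855/637 + 416*1129)) = 1/(8341926 + (-855/637 + 469664)) = 1/(8341926 + 299175113/637) = 1/(5612981975/637) = 637/5612981975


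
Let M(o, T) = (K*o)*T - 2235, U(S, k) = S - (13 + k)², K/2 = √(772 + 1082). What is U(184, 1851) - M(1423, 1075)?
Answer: -3472077 - 9178350*√206 ≈ -1.3521e+8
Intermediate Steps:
K = 6*√206 (K = 2*√(772 + 1082) = 2*√1854 = 2*(3*√206) = 6*√206 ≈ 86.116)
M(o, T) = -2235 + 6*T*o*√206 (M(o, T) = ((6*√206)*o)*T - 2235 = (6*o*√206)*T - 2235 = 6*T*o*√206 - 2235 = -2235 + 6*T*o*√206)
U(184, 1851) - M(1423, 1075) = (184 - (13 + 1851)²) - (-2235 + 6*1075*1423*√206) = (184 - 1*1864²) - (-2235 + 9178350*√206) = (184 - 1*3474496) + (2235 - 9178350*√206) = (184 - 3474496) + (2235 - 9178350*√206) = -3474312 + (2235 - 9178350*√206) = -3472077 - 9178350*√206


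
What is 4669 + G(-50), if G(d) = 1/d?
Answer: 233449/50 ≈ 4669.0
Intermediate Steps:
4669 + G(-50) = 4669 + 1/(-50) = 4669 - 1/50 = 233449/50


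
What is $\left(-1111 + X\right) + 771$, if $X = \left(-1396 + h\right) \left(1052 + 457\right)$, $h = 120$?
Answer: $-1925824$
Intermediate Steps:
$X = -1925484$ ($X = \left(-1396 + 120\right) \left(1052 + 457\right) = \left(-1276\right) 1509 = -1925484$)
$\left(-1111 + X\right) + 771 = \left(-1111 - 1925484\right) + 771 = -1926595 + 771 = -1925824$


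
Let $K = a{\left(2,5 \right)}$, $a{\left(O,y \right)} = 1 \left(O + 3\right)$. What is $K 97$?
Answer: $485$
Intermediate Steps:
$a{\left(O,y \right)} = 3 + O$ ($a{\left(O,y \right)} = 1 \left(3 + O\right) = 3 + O$)
$K = 5$ ($K = 3 + 2 = 5$)
$K 97 = 5 \cdot 97 = 485$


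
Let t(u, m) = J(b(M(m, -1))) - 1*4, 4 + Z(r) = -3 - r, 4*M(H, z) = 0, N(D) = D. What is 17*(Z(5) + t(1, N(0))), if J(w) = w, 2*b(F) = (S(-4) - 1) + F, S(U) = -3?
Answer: -306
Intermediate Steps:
M(H, z) = 0 (M(H, z) = (¼)*0 = 0)
b(F) = -2 + F/2 (b(F) = ((-3 - 1) + F)/2 = (-4 + F)/2 = -2 + F/2)
Z(r) = -7 - r (Z(r) = -4 + (-3 - r) = -7 - r)
t(u, m) = -6 (t(u, m) = (-2 + (½)*0) - 1*4 = (-2 + 0) - 4 = -2 - 4 = -6)
17*(Z(5) + t(1, N(0))) = 17*((-7 - 1*5) - 6) = 17*((-7 - 5) - 6) = 17*(-12 - 6) = 17*(-18) = -306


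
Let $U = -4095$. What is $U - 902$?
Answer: $-4997$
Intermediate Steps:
$U - 902 = -4095 - 902 = -4997$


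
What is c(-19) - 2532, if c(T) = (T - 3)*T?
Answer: -2114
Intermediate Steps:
c(T) = T*(-3 + T) (c(T) = (-3 + T)*T = T*(-3 + T))
c(-19) - 2532 = -19*(-3 - 19) - 2532 = -19*(-22) - 2532 = 418 - 2532 = -2114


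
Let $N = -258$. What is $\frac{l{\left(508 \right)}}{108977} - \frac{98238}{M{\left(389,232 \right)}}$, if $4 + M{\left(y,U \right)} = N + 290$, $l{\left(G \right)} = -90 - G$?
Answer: $- \frac{764692805}{217954} \approx -3508.5$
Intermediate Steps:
$M{\left(y,U \right)} = 28$ ($M{\left(y,U \right)} = -4 + \left(-258 + 290\right) = -4 + 32 = 28$)
$\frac{l{\left(508 \right)}}{108977} - \frac{98238}{M{\left(389,232 \right)}} = \frac{-90 - 508}{108977} - \frac{98238}{28} = \left(-90 - 508\right) \frac{1}{108977} - \frac{7017}{2} = \left(-598\right) \frac{1}{108977} - \frac{7017}{2} = - \frac{598}{108977} - \frac{7017}{2} = - \frac{764692805}{217954}$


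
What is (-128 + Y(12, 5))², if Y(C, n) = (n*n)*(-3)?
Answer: 41209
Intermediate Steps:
Y(C, n) = -3*n² (Y(C, n) = n²*(-3) = -3*n²)
(-128 + Y(12, 5))² = (-128 - 3*5²)² = (-128 - 3*25)² = (-128 - 75)² = (-203)² = 41209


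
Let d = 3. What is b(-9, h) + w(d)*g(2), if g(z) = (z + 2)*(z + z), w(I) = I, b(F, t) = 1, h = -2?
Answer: 49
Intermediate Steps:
g(z) = 2*z*(2 + z) (g(z) = (2 + z)*(2*z) = 2*z*(2 + z))
b(-9, h) + w(d)*g(2) = 1 + 3*(2*2*(2 + 2)) = 1 + 3*(2*2*4) = 1 + 3*16 = 1 + 48 = 49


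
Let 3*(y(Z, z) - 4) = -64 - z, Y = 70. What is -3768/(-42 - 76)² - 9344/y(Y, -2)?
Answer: 48766146/87025 ≈ 560.37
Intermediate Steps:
y(Z, z) = -52/3 - z/3 (y(Z, z) = 4 + (-64 - z)/3 = 4 + (-64/3 - z/3) = -52/3 - z/3)
-3768/(-42 - 76)² - 9344/y(Y, -2) = -3768/(-42 - 76)² - 9344/(-52/3 - ⅓*(-2)) = -3768/((-118)²) - 9344/(-52/3 + ⅔) = -3768/13924 - 9344/(-50/3) = -3768*1/13924 - 9344*(-3/50) = -942/3481 + 14016/25 = 48766146/87025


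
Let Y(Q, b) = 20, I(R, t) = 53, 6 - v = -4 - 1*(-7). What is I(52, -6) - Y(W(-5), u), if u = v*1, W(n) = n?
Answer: 33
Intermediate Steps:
v = 3 (v = 6 - (-4 - 1*(-7)) = 6 - (-4 + 7) = 6 - 1*3 = 6 - 3 = 3)
u = 3 (u = 3*1 = 3)
I(52, -6) - Y(W(-5), u) = 53 - 1*20 = 53 - 20 = 33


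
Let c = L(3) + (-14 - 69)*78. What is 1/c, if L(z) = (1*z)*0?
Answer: -1/6474 ≈ -0.00015446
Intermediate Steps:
L(z) = 0 (L(z) = z*0 = 0)
c = -6474 (c = 0 + (-14 - 69)*78 = 0 - 83*78 = 0 - 6474 = -6474)
1/c = 1/(-6474) = -1/6474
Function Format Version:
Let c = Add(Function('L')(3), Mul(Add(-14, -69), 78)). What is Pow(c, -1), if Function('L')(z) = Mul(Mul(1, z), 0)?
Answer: Rational(-1, 6474) ≈ -0.00015446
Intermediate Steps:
Function('L')(z) = 0 (Function('L')(z) = Mul(z, 0) = 0)
c = -6474 (c = Add(0, Mul(Add(-14, -69), 78)) = Add(0, Mul(-83, 78)) = Add(0, -6474) = -6474)
Pow(c, -1) = Pow(-6474, -1) = Rational(-1, 6474)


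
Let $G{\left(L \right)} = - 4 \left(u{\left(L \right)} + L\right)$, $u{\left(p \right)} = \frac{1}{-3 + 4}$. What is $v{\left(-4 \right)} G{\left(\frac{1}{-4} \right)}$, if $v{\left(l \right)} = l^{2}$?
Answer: $-48$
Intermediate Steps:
$u{\left(p \right)} = 1$ ($u{\left(p \right)} = 1^{-1} = 1$)
$G{\left(L \right)} = -4 - 4 L$ ($G{\left(L \right)} = - 4 \left(1 + L\right) = -4 - 4 L$)
$v{\left(-4 \right)} G{\left(\frac{1}{-4} \right)} = \left(-4\right)^{2} \left(-4 - \frac{4}{-4}\right) = 16 \left(-4 - -1\right) = 16 \left(-4 + 1\right) = 16 \left(-3\right) = -48$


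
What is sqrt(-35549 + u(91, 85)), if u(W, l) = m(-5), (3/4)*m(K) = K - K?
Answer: I*sqrt(35549) ≈ 188.54*I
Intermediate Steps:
m(K) = 0 (m(K) = 4*(K - K)/3 = (4/3)*0 = 0)
u(W, l) = 0
sqrt(-35549 + u(91, 85)) = sqrt(-35549 + 0) = sqrt(-35549) = I*sqrt(35549)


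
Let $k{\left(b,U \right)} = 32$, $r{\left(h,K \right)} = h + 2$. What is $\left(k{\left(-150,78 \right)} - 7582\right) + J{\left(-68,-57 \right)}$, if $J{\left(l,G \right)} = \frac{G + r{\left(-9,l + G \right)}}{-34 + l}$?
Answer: $- \frac{385018}{51} \approx -7549.4$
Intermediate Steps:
$r{\left(h,K \right)} = 2 + h$
$J{\left(l,G \right)} = \frac{-7 + G}{-34 + l}$ ($J{\left(l,G \right)} = \frac{G + \left(2 - 9\right)}{-34 + l} = \frac{G - 7}{-34 + l} = \frac{-7 + G}{-34 + l}$)
$\left(k{\left(-150,78 \right)} - 7582\right) + J{\left(-68,-57 \right)} = \left(32 - 7582\right) + \frac{-7 - 57}{-34 - 68} = -7550 + \frac{1}{-102} \left(-64\right) = -7550 - - \frac{32}{51} = -7550 + \frac{32}{51} = - \frac{385018}{51}$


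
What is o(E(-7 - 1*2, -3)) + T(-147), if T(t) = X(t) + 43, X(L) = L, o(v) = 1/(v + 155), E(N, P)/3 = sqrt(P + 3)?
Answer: -16119/155 ≈ -103.99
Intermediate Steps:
E(N, P) = 3*sqrt(3 + P) (E(N, P) = 3*sqrt(P + 3) = 3*sqrt(3 + P))
o(v) = 1/(155 + v)
T(t) = 43 + t (T(t) = t + 43 = 43 + t)
o(E(-7 - 1*2, -3)) + T(-147) = 1/(155 + 3*sqrt(3 - 3)) + (43 - 147) = 1/(155 + 3*sqrt(0)) - 104 = 1/(155 + 3*0) - 104 = 1/(155 + 0) - 104 = 1/155 - 104 = -16119/155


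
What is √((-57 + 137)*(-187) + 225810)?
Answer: 5*√8434 ≈ 459.18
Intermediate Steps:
√((-57 + 137)*(-187) + 225810) = √(80*(-187) + 225810) = √(-14960 + 225810) = √210850 = 5*√8434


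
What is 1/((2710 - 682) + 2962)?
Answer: 1/4990 ≈ 0.00020040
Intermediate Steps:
1/((2710 - 682) + 2962) = 1/(2028 + 2962) = 1/4990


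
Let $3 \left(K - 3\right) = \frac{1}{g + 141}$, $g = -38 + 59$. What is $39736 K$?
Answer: $\frac{28987412}{243} \approx 1.1929 \cdot 10^{5}$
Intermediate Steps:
$g = 21$
$K = \frac{1459}{486}$ ($K = 3 + \frac{1}{3 \left(21 + 141\right)} = 3 + \frac{1}{3 \cdot 162} = 3 + \frac{1}{3} \cdot \frac{1}{162} = 3 + \frac{1}{486} = \frac{1459}{486} \approx 3.0021$)
$39736 K = 39736 \cdot \frac{1459}{486} = \frac{28987412}{243}$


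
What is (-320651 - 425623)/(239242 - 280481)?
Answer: 746274/41239 ≈ 18.096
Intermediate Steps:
(-320651 - 425623)/(239242 - 280481) = -746274/(-41239) = -746274*(-1/41239) = 746274/41239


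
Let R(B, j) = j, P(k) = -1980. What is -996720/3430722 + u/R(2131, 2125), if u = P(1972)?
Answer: -297028652/243009475 ≈ -1.2223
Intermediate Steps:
u = -1980
-996720/3430722 + u/R(2131, 2125) = -996720/3430722 - 1980/2125 = -996720*1/3430722 - 1980*1/2125 = -166120/571787 - 396/425 = -297028652/243009475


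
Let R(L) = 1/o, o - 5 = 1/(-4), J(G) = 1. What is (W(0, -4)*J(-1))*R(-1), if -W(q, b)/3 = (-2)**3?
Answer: 96/19 ≈ 5.0526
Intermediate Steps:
W(q, b) = 24 (W(q, b) = -3*(-2)**3 = -3*(-8) = 24)
o = 19/4 (o = 5 + 1/(-4) = 5 - 1/4 = 19/4 ≈ 4.7500)
R(L) = 4/19 (R(L) = 1/(19/4) = 4/19)
(W(0, -4)*J(-1))*R(-1) = (24*1)*(4/19) = 24*(4/19) = 96/19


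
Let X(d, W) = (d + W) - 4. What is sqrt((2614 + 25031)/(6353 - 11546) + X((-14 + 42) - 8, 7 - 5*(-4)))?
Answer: sqrt(112892358)/1731 ≈ 6.1381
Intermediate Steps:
X(d, W) = -4 + W + d (X(d, W) = (W + d) - 4 = -4 + W + d)
sqrt((2614 + 25031)/(6353 - 11546) + X((-14 + 42) - 8, 7 - 5*(-4))) = sqrt((2614 + 25031)/(6353 - 11546) + (-4 + (7 - 5*(-4)) + ((-14 + 42) - 8))) = sqrt(27645/(-5193) + (-4 + (7 + 20) + (28 - 8))) = sqrt(27645*(-1/5193) + (-4 + 27 + 20)) = sqrt(-9215/1731 + 43) = sqrt(65218/1731) = sqrt(112892358)/1731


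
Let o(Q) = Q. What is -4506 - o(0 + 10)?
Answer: -4516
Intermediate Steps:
-4506 - o(0 + 10) = -4506 - (0 + 10) = -4506 - 1*10 = -4506 - 10 = -4516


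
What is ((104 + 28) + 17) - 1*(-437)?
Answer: 586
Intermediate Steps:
((104 + 28) + 17) - 1*(-437) = (132 + 17) + 437 = 149 + 437 = 586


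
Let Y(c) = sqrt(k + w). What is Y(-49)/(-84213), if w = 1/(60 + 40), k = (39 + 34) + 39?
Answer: -sqrt(11201)/842130 ≈ -0.00012567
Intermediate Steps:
k = 112 (k = 73 + 39 = 112)
w = 1/100 ≈ 0.010000
Y(c) = sqrt(11201)/10 (Y(c) = sqrt(112 + 1/100) = sqrt(11201/100) = sqrt(11201)/10)
Y(-49)/(-84213) = (sqrt(11201)/10)/(-84213) = (sqrt(11201)/10)*(-1/84213) = -sqrt(11201)/842130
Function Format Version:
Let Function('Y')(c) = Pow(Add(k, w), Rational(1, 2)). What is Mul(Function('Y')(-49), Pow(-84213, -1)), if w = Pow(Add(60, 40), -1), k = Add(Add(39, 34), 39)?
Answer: Mul(Rational(-1, 842130), Pow(11201, Rational(1, 2))) ≈ -0.00012567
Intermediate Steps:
k = 112 (k = Add(73, 39) = 112)
w = Rational(1, 100) (w = Pow(100, -1) = Rational(1, 100) ≈ 0.010000)
Function('Y')(c) = Mul(Rational(1, 10), Pow(11201, Rational(1, 2))) (Function('Y')(c) = Pow(Add(112, Rational(1, 100)), Rational(1, 2)) = Pow(Rational(11201, 100), Rational(1, 2)) = Mul(Rational(1, 10), Pow(11201, Rational(1, 2))))
Mul(Function('Y')(-49), Pow(-84213, -1)) = Mul(Mul(Rational(1, 10), Pow(11201, Rational(1, 2))), Pow(-84213, -1)) = Mul(Mul(Rational(1, 10), Pow(11201, Rational(1, 2))), Rational(-1, 84213)) = Mul(Rational(-1, 842130), Pow(11201, Rational(1, 2)))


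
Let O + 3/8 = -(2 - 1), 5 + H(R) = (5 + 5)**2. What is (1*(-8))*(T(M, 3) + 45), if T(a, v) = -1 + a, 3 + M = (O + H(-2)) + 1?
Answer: -1085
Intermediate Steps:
H(R) = 95 (H(R) = -5 + (5 + 5)**2 = -5 + 10**2 = -5 + 100 = 95)
O = -11/8 (O = -3/8 - (2 - 1) = -3/8 - 1*1 = -3/8 - 1 = -11/8 ≈ -1.3750)
M = 733/8 (M = -3 + ((-11/8 + 95) + 1) = -3 + (749/8 + 1) = -3 + 757/8 = 733/8 ≈ 91.625)
(1*(-8))*(T(M, 3) + 45) = (1*(-8))*((-1 + 733/8) + 45) = -8*(725/8 + 45) = -8*1085/8 = -1085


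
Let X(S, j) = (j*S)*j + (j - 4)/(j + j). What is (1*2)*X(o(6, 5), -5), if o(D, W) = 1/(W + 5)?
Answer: 34/5 ≈ 6.8000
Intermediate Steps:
o(D, W) = 1/(5 + W)
X(S, j) = S*j² + (-4 + j)/(2*j) (X(S, j) = (S*j)*j + (-4 + j)/((2*j)) = S*j² + (-4 + j)*(1/(2*j)) = S*j² + (-4 + j)/(2*j))
(1*2)*X(o(6, 5), -5) = (1*2)*((-2 + (½)*(-5) + (-5)³/(5 + 5))/(-5)) = 2*(-(-2 - 5/2 - 125/10)/5) = 2*(-(-2 - 5/2 + (⅒)*(-125))/5) = 2*(-(-2 - 5/2 - 25/2)/5) = 2*(-⅕*(-17)) = 2*(17/5) = 34/5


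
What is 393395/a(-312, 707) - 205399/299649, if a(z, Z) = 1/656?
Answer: 77329554235481/299649 ≈ 2.5807e+8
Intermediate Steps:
a(z, Z) = 1/656
393395/a(-312, 707) - 205399/299649 = 393395/(1/656) - 205399/299649 = 393395*656 - 205399*1/299649 = 258067120 - 205399/299649 = 77329554235481/299649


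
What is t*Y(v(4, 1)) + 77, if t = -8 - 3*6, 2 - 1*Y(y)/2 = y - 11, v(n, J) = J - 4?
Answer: -755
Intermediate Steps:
v(n, J) = -4 + J
Y(y) = 26 - 2*y (Y(y) = 4 - 2*(y - 11) = 4 - 2*(-11 + y) = 4 + (22 - 2*y) = 26 - 2*y)
t = -26 (t = -8 - 18 = -26)
t*Y(v(4, 1)) + 77 = -26*(26 - 2*(-4 + 1)) + 77 = -26*(26 - 2*(-3)) + 77 = -26*(26 + 6) + 77 = -26*32 + 77 = -832 + 77 = -755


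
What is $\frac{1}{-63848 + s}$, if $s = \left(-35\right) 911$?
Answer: $- \frac{1}{95733} \approx -1.0446 \cdot 10^{-5}$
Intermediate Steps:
$s = -31885$
$\frac{1}{-63848 + s} = \frac{1}{-63848 - 31885} = \frac{1}{-95733} = - \frac{1}{95733}$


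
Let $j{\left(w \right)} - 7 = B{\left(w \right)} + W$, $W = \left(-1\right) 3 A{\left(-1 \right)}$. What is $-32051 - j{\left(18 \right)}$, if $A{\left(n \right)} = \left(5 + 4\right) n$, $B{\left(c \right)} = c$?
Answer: $-32103$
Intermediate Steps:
$A{\left(n \right)} = 9 n$
$W = 27$ ($W = \left(-1\right) 3 \cdot 9 \left(-1\right) = \left(-3\right) \left(-9\right) = 27$)
$j{\left(w \right)} = 34 + w$ ($j{\left(w \right)} = 7 + \left(w + 27\right) = 7 + \left(27 + w\right) = 34 + w$)
$-32051 - j{\left(18 \right)} = -32051 - \left(34 + 18\right) = -32051 - 52 = -32103$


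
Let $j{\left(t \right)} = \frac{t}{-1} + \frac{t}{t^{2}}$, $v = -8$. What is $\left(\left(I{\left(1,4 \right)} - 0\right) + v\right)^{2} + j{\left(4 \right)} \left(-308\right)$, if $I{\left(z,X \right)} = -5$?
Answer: $1324$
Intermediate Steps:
$j{\left(t \right)} = \frac{1}{t} - t$ ($j{\left(t \right)} = t \left(-1\right) + \frac{t}{t^{2}} = - t + \frac{1}{t} = \frac{1}{t} - t$)
$\left(\left(I{\left(1,4 \right)} - 0\right) + v\right)^{2} + j{\left(4 \right)} \left(-308\right) = \left(\left(-5 - 0\right) - 8\right)^{2} + \left(\frac{1}{4} - 4\right) \left(-308\right) = \left(\left(-5 + 0\right) - 8\right)^{2} + \left(\frac{1}{4} - 4\right) \left(-308\right) = \left(-5 - 8\right)^{2} - -1155 = \left(-13\right)^{2} + 1155 = 169 + 1155 = 1324$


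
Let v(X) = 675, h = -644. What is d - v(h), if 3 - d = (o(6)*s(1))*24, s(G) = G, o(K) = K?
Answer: -816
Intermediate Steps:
d = -141 (d = 3 - 6*1*24 = 3 - 6*24 = 3 - 1*144 = 3 - 144 = -141)
d - v(h) = -141 - 1*675 = -141 - 675 = -816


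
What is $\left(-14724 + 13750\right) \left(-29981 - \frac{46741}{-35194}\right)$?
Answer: $\frac{513835927051}{17597} \approx 2.92 \cdot 10^{7}$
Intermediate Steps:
$\left(-14724 + 13750\right) \left(-29981 - \frac{46741}{-35194}\right) = - 974 \left(-29981 - - \frac{46741}{35194}\right) = - 974 \left(-29981 + \frac{46741}{35194}\right) = \left(-974\right) \left(- \frac{1055104573}{35194}\right) = \frac{513835927051}{17597}$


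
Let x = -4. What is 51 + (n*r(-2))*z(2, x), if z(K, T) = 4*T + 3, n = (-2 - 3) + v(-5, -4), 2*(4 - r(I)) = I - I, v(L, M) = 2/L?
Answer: 1659/5 ≈ 331.80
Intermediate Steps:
r(I) = 4 (r(I) = 4 - (I - I)/2 = 4 - ½*0 = 4 + 0 = 4)
n = -27/5 (n = (-2 - 3) + 2/(-5) = -5 + 2*(-⅕) = -5 - ⅖ = -27/5 ≈ -5.4000)
z(K, T) = 3 + 4*T
51 + (n*r(-2))*z(2, x) = 51 + (-27/5*4)*(3 + 4*(-4)) = 51 - 108*(3 - 16)/5 = 51 - 108/5*(-13) = 51 + 1404/5 = 1659/5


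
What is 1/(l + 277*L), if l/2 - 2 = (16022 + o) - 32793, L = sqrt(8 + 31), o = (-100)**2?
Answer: -13538/180285013 - 277*sqrt(39)/180285013 ≈ -8.4687e-5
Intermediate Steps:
o = 10000
L = sqrt(39) ≈ 6.2450
l = -13538 (l = 4 + 2*((16022 + 10000) - 32793) = 4 + 2*(26022 - 32793) = 4 + 2*(-6771) = 4 - 13542 = -13538)
1/(l + 277*L) = 1/(-13538 + 277*sqrt(39))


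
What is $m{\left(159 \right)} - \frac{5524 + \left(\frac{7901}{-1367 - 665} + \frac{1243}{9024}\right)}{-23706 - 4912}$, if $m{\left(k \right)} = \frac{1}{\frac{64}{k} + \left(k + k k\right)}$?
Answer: $\frac{799873163692811}{4145846433541248} \approx 0.19293$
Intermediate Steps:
$m{\left(k \right)} = \frac{1}{k + k^{2} + \frac{64}{k}}$ ($m{\left(k \right)} = \frac{1}{\frac{64}{k} + \left(k + k^{2}\right)} = \frac{1}{k + k^{2} + \frac{64}{k}}$)
$m{\left(159 \right)} - \frac{5524 + \left(\frac{7901}{-1367 - 665} + \frac{1243}{9024}\right)}{-23706 - 4912} = \frac{159}{64 + 159^{2} + 159^{3}} - \frac{5524 + \left(\frac{7901}{-1367 - 665} + \frac{1243}{9024}\right)}{-23706 - 4912} = \frac{159}{64 + 25281 + 4019679} - \frac{5524 + \left(\frac{7901}{-2032} + 1243 \cdot \frac{1}{9024}\right)}{-28618} = \frac{159}{4045024} - \left(5524 + \left(7901 \left(- \frac{1}{2032}\right) + \frac{1243}{9024}\right)\right) \left(- \frac{1}{28618}\right) = 159 \cdot \frac{1}{4045024} - \left(5524 + \left(- \frac{7901}{2032} + \frac{1243}{9024}\right)\right) \left(- \frac{1}{28618}\right) = \frac{159}{4045024} - \left(5524 - \frac{4298303}{1146048}\right) \left(- \frac{1}{28618}\right) = \frac{159}{4045024} - \frac{6326470849}{1146048} \left(- \frac{1}{28618}\right) = \frac{159}{4045024} - - \frac{6326470849}{32797601664} = \frac{159}{4045024} + \frac{6326470849}{32797601664} = \frac{799873163692811}{4145846433541248}$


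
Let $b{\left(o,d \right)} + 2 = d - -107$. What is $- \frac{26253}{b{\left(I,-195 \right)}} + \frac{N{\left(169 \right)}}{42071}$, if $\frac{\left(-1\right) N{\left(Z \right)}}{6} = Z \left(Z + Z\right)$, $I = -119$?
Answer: $\frac{119293787}{420710} \approx 283.55$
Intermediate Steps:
$N{\left(Z \right)} = - 12 Z^{2}$ ($N{\left(Z \right)} = - 6 Z \left(Z + Z\right) = - 6 Z 2 Z = - 6 \cdot 2 Z^{2} = - 12 Z^{2}$)
$b{\left(o,d \right)} = 105 + d$ ($b{\left(o,d \right)} = -2 + \left(d - -107\right) = -2 + \left(d + 107\right) = -2 + \left(107 + d\right) = 105 + d$)
$- \frac{26253}{b{\left(I,-195 \right)}} + \frac{N{\left(169 \right)}}{42071} = - \frac{26253}{105 - 195} + \frac{\left(-12\right) 169^{2}}{42071} = - \frac{26253}{-90} + \left(-12\right) 28561 \cdot \frac{1}{42071} = \left(-26253\right) \left(- \frac{1}{90}\right) - \frac{342732}{42071} = \frac{2917}{10} - \frac{342732}{42071} = \frac{119293787}{420710}$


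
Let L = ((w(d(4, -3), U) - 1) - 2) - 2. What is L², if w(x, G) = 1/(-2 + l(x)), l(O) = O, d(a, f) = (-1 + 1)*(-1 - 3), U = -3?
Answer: 121/4 ≈ 30.250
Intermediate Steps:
d(a, f) = 0 (d(a, f) = 0*(-4) = 0)
w(x, G) = 1/(-2 + x)
L = -11/2 (L = ((1/(-2 + 0) - 1) - 2) - 2 = ((1/(-2) - 1) - 2) - 2 = ((-½ - 1) - 2) - 2 = (-3/2 - 2) - 2 = -7/2 - 2 = -11/2 ≈ -5.5000)
L² = (-11/2)² = 121/4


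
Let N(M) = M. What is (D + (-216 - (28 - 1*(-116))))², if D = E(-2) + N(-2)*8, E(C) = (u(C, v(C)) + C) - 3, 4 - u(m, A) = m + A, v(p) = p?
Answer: 139129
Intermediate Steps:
u(m, A) = 4 - A - m (u(m, A) = 4 - (m + A) = 4 - (A + m) = 4 + (-A - m) = 4 - A - m)
E(C) = 1 - C (E(C) = ((4 - C - C) + C) - 3 = ((4 - 2*C) + C) - 3 = (4 - C) - 3 = 1 - C)
D = -13 (D = (1 - 1*(-2)) - 2*8 = (1 + 2) - 16 = 3 - 16 = -13)
(D + (-216 - (28 - 1*(-116))))² = (-13 + (-216 - (28 - 1*(-116))))² = (-13 + (-216 - (28 + 116)))² = (-13 + (-216 - 1*144))² = (-13 + (-216 - 144))² = (-13 - 360)² = (-373)² = 139129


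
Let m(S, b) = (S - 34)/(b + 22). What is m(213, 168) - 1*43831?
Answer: -8327711/190 ≈ -43830.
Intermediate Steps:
m(S, b) = (-34 + S)/(22 + b)
m(213, 168) - 1*43831 = (-34 + 213)/(22 + 168) - 1*43831 = 179/190 - 43831 = -8327711/190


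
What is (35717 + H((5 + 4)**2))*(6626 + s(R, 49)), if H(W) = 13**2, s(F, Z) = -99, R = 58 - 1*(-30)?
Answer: 234227922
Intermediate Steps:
R = 88 (R = 58 + 30 = 88)
H(W) = 169
(35717 + H((5 + 4)**2))*(6626 + s(R, 49)) = (35717 + 169)*(6626 - 99) = 35886*6527 = 234227922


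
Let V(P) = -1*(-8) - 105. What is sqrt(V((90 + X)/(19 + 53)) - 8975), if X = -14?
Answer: 36*I*sqrt(7) ≈ 95.247*I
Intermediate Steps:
V(P) = -97 (V(P) = 8 - 105 = -97)
sqrt(V((90 + X)/(19 + 53)) - 8975) = sqrt(-97 - 8975) = sqrt(-9072) = 36*I*sqrt(7)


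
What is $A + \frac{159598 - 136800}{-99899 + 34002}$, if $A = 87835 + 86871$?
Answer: $\frac{11512578484}{65897} \approx 1.7471 \cdot 10^{5}$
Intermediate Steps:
$A = 174706$
$A + \frac{159598 - 136800}{-99899 + 34002} = 174706 + \frac{159598 - 136800}{-99899 + 34002} = 174706 + \frac{22798}{-65897} = 174706 + 22798 \left(- \frac{1}{65897}\right) = 174706 - \frac{22798}{65897} = \frac{11512578484}{65897}$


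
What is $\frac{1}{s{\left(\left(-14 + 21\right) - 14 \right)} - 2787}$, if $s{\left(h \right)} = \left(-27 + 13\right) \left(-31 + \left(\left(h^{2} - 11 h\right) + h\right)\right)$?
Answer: $- \frac{1}{4019} \approx -0.00024882$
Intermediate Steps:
$s{\left(h \right)} = 434 - 14 h^{2} + 140 h$ ($s{\left(h \right)} = - 14 \left(-31 + \left(h^{2} - 10 h\right)\right) = - 14 \left(-31 + h^{2} - 10 h\right) = 434 - 14 h^{2} + 140 h$)
$\frac{1}{s{\left(\left(-14 + 21\right) - 14 \right)} - 2787} = \frac{1}{\left(434 - 14 \left(\left(-14 + 21\right) - 14\right)^{2} + 140 \left(\left(-14 + 21\right) - 14\right)\right) - 2787} = \frac{1}{\left(434 - 14 \left(7 - 14\right)^{2} + 140 \left(7 - 14\right)\right) - 2787} = \frac{1}{\left(434 - 14 \left(-7\right)^{2} + 140 \left(-7\right)\right) - 2787} = \frac{1}{\left(434 - 686 - 980\right) - 2787} = \frac{1}{-1232 - 2787} = \frac{1}{-4019} = - \frac{1}{4019}$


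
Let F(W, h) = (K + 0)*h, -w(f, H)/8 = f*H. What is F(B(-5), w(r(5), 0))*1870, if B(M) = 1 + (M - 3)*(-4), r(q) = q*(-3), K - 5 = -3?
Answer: 0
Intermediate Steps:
K = 2 (K = 5 - 3 = 2)
r(q) = -3*q
B(M) = 13 - 4*M (B(M) = 1 + (-3 + M)*(-4) = 1 + (12 - 4*M) = 13 - 4*M)
w(f, H) = -8*H*f (w(f, H) = -8*f*H = -8*H*f)
F(W, h) = 2*h (F(W, h) = (2 + 0)*h = 2*h)
F(B(-5), w(r(5), 0))*1870 = (2*(-8*0*(-3*5)))*1870 = (2*(-8*0*(-15)))*1870 = (2*0)*1870 = 0*1870 = 0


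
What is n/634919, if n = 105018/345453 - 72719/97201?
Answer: -4971047363/7106516526704569 ≈ -6.9951e-7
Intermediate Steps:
n = -4971047363/11192792351 (n = 105018*(1/345453) - 72719*1/97201 = 35006/115151 - 72719/97201 = -4971047363/11192792351 ≈ -0.44413)
n/634919 = -4971047363/11192792351/634919 = -4971047363/11192792351*1/634919 = -4971047363/7106516526704569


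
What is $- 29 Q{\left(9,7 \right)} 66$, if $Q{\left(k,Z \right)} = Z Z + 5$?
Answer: $-103356$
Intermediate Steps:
$Q{\left(k,Z \right)} = 5 + Z^{2}$ ($Q{\left(k,Z \right)} = Z^{2} + 5 = 5 + Z^{2}$)
$- 29 Q{\left(9,7 \right)} 66 = - 29 \left(5 + 7^{2}\right) 66 = - 29 \left(5 + 49\right) 66 = \left(-29\right) 54 \cdot 66 = \left(-1566\right) 66 = -103356$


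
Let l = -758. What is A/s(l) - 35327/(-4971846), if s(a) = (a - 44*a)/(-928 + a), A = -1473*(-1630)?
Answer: -10063187604992101/81026174262 ≈ -1.2420e+5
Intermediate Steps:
A = 2400990
s(a) = -43*a/(-928 + a) (s(a) = (-43*a)/(-928 + a) = -43*a/(-928 + a))
A/s(l) - 35327/(-4971846) = 2400990/((-43*(-758)/(-928 - 758))) - 35327/(-4971846) = 2400990/((-43*(-758)/(-1686))) - 35327*(-1/4971846) = 2400990/((-43*(-758)*(-1/1686))) + 35327/4971846 = 2400990/(-16297/843) + 35327/4971846 = 2400990*(-843/16297) + 35327/4971846 = -2024034570/16297 + 35327/4971846 = -10063187604992101/81026174262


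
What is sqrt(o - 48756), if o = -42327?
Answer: I*sqrt(91083) ≈ 301.8*I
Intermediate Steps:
sqrt(o - 48756) = sqrt(-42327 - 48756) = sqrt(-91083) = I*sqrt(91083)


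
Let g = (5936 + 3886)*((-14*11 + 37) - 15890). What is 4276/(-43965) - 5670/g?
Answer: -112004443759/1152035074935 ≈ -0.097223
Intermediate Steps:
g = -157220754 (g = 9822*((-154 + 37) - 15890) = 9822*(-117 - 15890) = 9822*(-16007) = -157220754)
4276/(-43965) - 5670/g = 4276/(-43965) - 5670/(-157220754) = 4276*(-1/43965) - 5670*(-1/157220754) = -4276/43965 + 945/26203459 = -112004443759/1152035074935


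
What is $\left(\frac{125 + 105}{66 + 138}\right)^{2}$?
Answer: $\frac{13225}{10404} \approx 1.2711$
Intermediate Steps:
$\left(\frac{125 + 105}{66 + 138}\right)^{2} = \left(\frac{230}{204}\right)^{2} = \left(230 \cdot \frac{1}{204}\right)^{2} = \left(\frac{115}{102}\right)^{2} = \frac{13225}{10404}$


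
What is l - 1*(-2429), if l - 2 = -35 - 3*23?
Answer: 2327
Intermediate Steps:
l = -102 (l = 2 + (-35 - 3*23) = 2 + (-35 - 69) = 2 - 104 = -102)
l - 1*(-2429) = -102 - 1*(-2429) = -102 + 2429 = 2327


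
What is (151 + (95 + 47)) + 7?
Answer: 300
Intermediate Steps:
(151 + (95 + 47)) + 7 = (151 + 142) + 7 = 293 + 7 = 300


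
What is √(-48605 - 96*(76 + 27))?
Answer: I*√58493 ≈ 241.85*I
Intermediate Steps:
√(-48605 - 96*(76 + 27)) = √(-48605 - 96*103) = √(-48605 - 9888) = √(-58493) = I*√58493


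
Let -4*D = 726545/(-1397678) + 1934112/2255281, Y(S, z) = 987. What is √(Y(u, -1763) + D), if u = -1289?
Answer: √108654662060770250565277774/331805961844 ≈ 31.415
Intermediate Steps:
D = -56036981989/663611923688 (D = -(726545/(-1397678) + 1934112/2255281)/4 = -(726545*(-1/1397678) + 1934112*(1/2255281))/4 = -(-726545/1397678 + 1934112/2255281)/4 = -¼*56036981989/165902980922 = -56036981989/663611923688 ≈ -0.084442)
√(Y(u, -1763) + D) = √(987 - 56036981989/663611923688) = √(654928931698067/663611923688) = √108654662060770250565277774/331805961844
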